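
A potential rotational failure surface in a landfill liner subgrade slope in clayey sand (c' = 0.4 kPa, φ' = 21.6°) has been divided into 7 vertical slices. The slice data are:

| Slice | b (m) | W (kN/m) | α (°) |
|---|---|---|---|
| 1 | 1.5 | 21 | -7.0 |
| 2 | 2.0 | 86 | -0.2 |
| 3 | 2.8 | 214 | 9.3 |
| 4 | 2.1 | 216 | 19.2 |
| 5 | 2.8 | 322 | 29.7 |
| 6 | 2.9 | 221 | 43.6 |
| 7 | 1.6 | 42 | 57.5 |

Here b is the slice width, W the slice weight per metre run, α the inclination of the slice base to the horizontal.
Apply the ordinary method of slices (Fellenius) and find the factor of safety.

FS = 0.88

Ordinary method of slices: FS = Σ[c'·Δl_i + (W_i cosα_i)·tanφ'] / Σ W_i sinα_i, with Δl_i = b_i / cosα_i.
Slice 1: Δl = 1.5/cos(-7.0°) = 1.511 m; N'_1 = 21·cos(-7.0°) = 20.8; c'Δl = 0.60; W sinα = -2.6
Slice 2: Δl = 2.0/cos(-0.2°) = 2.000 m; N'_2 = 86·cos(-0.2°) = 86.0; c'Δl = 0.80; W sinα = -0.3
Slice 3: Δl = 2.8/cos9.3° = 2.837 m; N'_3 = 214·cos9.3° = 211.2; c'Δl = 1.13; W sinα = 34.6
Slice 4: Δl = 2.1/cos19.2° = 2.224 m; N'_4 = 216·cos19.2° = 204.0; c'Δl = 0.89; W sinα = 71.0
Slice 5: Δl = 2.8/cos29.7° = 3.223 m; N'_5 = 322·cos29.7° = 279.7; c'Δl = 1.29; W sinα = 159.5
Slice 6: Δl = 2.9/cos43.6° = 4.005 m; N'_6 = 221·cos43.6° = 160.0; c'Δl = 1.60; W sinα = 152.4
Slice 7: Δl = 1.6/cos57.5° = 2.978 m; N'_7 = 42·cos57.5° = 22.6; c'Δl = 1.19; W sinα = 35.4
Σc'Δl = 7.5 kN/m; ΣN' = 984.3 kN/m; ΣW sinα = 450.1 kN/m
Resisting = 7.5 + 984.3·tan21.6° = 7.5 + 389.7 = 397.2 kN/m
FS = 397.2 / 450.1 = 0.882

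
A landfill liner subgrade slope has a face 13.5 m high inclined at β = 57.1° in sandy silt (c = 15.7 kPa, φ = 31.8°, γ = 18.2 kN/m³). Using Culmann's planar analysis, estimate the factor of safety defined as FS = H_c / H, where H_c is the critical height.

FS = 1.90

H_c = (4c/γ) · sinβ cosφ / [1 − cos(β − φ)]
    = (4·15.7/18.2) · sin57.1°·cos31.8° / [1 − cos25.3°]
    = 3.451 · 0.7136 / 0.0959 = 25.67 m
FS = H_c / H = 25.67 / 13.5 = 1.902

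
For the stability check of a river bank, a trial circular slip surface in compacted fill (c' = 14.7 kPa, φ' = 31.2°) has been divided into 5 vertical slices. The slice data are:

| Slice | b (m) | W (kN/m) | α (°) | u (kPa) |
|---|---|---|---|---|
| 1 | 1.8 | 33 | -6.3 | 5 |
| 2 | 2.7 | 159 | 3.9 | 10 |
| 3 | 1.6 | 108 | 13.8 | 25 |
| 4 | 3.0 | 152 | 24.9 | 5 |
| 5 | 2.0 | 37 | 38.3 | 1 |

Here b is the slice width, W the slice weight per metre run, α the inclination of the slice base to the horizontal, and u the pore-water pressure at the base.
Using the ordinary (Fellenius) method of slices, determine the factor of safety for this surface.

FS = 3.33

Ordinary method of slices: FS = Σ[c'·Δl_i + (W_i cosα_i − u_i·Δl_i)·tanφ'] / Σ W_i sinα_i, with Δl_i = b_i / cosα_i.
Slice 1: Δl = 1.8/cos(-6.3°) = 1.811 m; N'_1 = 33·cos(-6.3°) − 5·1.811 = 23.7; c'Δl = 26.62; W sinα = -3.6
Slice 2: Δl = 2.7/cos3.9° = 2.706 m; N'_2 = 159·cos3.9° − 10·2.706 = 131.6; c'Δl = 39.78; W sinα = 10.8
Slice 3: Δl = 1.6/cos13.8° = 1.648 m; N'_3 = 108·cos13.8° − 25·1.648 = 63.7; c'Δl = 24.22; W sinα = 25.8
Slice 4: Δl = 3.0/cos24.9° = 3.307 m; N'_4 = 152·cos24.9° − 5·3.307 = 121.3; c'Δl = 48.62; W sinα = 64.0
Slice 5: Δl = 2.0/cos38.3° = 2.548 m; N'_5 = 37·cos38.3° − 1·2.548 = 26.5; c'Δl = 37.46; W sinα = 22.9
Σc'Δl = 176.7 kN/m; ΣN' = 366.8 kN/m; ΣW sinα = 119.9 kN/m
Resisting = 176.7 + 366.8·tan31.2° = 176.7 + 222.2 = 398.9 kN/m
FS = 398.9 / 119.9 = 3.327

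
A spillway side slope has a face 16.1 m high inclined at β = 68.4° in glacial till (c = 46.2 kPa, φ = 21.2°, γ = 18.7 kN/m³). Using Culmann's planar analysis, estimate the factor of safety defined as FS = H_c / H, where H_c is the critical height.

FS = 1.66

H_c = (4c/γ) · sinβ cosφ / [1 − cos(β − φ)]
    = (4·46.2/18.7) · sin68.4°·cos21.2° / [1 − cos47.2°]
    = 9.882 · 0.8669 / 0.3206 = 26.72 m
FS = H_c / H = 26.72 / 16.1 = 1.660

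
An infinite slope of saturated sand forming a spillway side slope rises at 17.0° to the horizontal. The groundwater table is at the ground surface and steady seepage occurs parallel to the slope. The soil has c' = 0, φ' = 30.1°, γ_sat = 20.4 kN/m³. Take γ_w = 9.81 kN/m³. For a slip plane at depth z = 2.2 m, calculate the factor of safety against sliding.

With seepage parallel to the slope and the water table at the surface, the effective normal stress on the slip plane uses the buoyant unit weight γ' = γ_sat − γ_w while the driving shear stress uses γ_sat:
FS = [c' + γ' z cos²β tanφ'] / [γ_sat z sinβ cosβ]
(For c' = 0 this reduces to FS = (γ'/γ_sat)·tanφ'/tanβ.)
γ' = 20.4 − 9.81 = 10.59 kN/m³
Numerator = 0.0 + 10.59·2.2·cos²17.0°·tan30.1° = 0.0 + 10.59·2.2·0.9145·0.5797 = 12.351 kPa
Denominator = 20.4·2.2·sin17.0°·cos17.0° = 20.4·2.2·0.2924·0.9563 = 12.548 kPa
FS = 12.351 / 12.548 = 0.984

FS = 0.98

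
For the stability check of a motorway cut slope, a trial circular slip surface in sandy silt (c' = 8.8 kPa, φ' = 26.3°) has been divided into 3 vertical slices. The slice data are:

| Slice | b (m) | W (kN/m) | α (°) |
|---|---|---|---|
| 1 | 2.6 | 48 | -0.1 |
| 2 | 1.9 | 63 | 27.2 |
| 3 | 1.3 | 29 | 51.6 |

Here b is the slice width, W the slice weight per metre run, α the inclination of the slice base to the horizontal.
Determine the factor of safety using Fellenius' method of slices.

Ordinary method of slices: FS = Σ[c'·Δl_i + (W_i cosα_i)·tanφ'] / Σ W_i sinα_i, with Δl_i = b_i / cosα_i.
Slice 1: Δl = 2.6/cos(-0.1°) = 2.600 m; N'_1 = 48·cos(-0.1°) = 48.0; c'Δl = 22.88; W sinα = -0.1
Slice 2: Δl = 1.9/cos27.2° = 2.136 m; N'_2 = 63·cos27.2° = 56.0; c'Δl = 18.80; W sinα = 28.8
Slice 3: Δl = 1.3/cos51.6° = 2.093 m; N'_3 = 29·cos51.6° = 18.0; c'Δl = 18.42; W sinα = 22.7
Σc'Δl = 60.1 kN/m; ΣN' = 122.0 kN/m; ΣW sinα = 51.4 kN/m
Resisting = 60.1 + 122.0·tan26.3° = 60.1 + 60.3 = 120.4 kN/m
FS = 120.4 / 51.4 = 2.341

FS = 2.34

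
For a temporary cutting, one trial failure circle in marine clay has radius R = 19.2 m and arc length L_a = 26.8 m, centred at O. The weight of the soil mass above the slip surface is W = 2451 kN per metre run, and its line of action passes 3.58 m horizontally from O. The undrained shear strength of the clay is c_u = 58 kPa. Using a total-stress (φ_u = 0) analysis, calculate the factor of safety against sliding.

FS = 3.40

Taking moments about the centre O, the resisting moment is provided by the undrained shear strength acting along the arc:
M_R = c_u·L_a·R = 58·26.80·19.2 = 29844.5 kN·m/m
M_D = W·d = 2451·3.58 = 8774.6 kN·m/m
FS = M_R / M_D = 29844.5 / 8774.6 = 3.401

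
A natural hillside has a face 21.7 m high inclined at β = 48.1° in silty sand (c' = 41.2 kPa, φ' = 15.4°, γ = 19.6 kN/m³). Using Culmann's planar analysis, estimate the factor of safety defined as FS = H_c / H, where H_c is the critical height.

H_c = (4c'/γ) · sinβ cosφ' / [1 − cos(β − φ')]
    = (4·41.2/19.6) · sin48.1°·cos15.4° / [1 − cos32.7°]
    = 8.408 · 0.7176 / 0.1585 = 38.07 m
FS = H_c / H = 38.07 / 21.7 = 1.754

FS = 1.75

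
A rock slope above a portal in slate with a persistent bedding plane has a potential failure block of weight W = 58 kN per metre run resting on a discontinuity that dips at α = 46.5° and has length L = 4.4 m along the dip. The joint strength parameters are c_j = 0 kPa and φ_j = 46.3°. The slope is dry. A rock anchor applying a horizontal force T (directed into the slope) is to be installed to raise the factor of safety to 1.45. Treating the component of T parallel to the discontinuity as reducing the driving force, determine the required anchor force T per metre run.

T = 11 kN/m

Resolving forces along and normal to the sliding plane, with the horizontal anchor force T adding T·sinα to the effective normal force and T·cosα acting up the plane against the driving force:
FS = [c_jL + (W cosα + T sinα) tanφ_j] / [W sinα − T cosα]
Without the anchor: N' = 39.9 kN/m, driving T_d = 42.1 kN/m, resisting R = 0·4.4 + 39.9·tan46.3° = 41.8 kN/m, FS = 0.99.
Setting FS = 1.45 and solving for T:
1.45·(42.1 − T cos46.5°) = 41.8 + T sin46.5°·tan46.3°
T·(sin46.5°·tan46.3° + 1.45·cos46.5°) = 1.45·42.1 − 41.8
T·(0.7254·1.0464 + 1.45·0.6884) = 61.0 − 41.8 = 19.2
T·1.7572 = 19.2
T = 10.9 kN/m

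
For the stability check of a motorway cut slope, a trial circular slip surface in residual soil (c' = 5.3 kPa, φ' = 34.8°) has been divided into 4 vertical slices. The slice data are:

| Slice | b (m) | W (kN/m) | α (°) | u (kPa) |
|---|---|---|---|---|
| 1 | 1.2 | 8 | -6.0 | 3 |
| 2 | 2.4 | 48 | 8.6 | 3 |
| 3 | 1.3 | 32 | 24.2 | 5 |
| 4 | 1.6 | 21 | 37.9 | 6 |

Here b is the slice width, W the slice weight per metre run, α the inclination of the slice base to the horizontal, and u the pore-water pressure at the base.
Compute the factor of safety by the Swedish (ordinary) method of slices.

FS = 2.69

Ordinary method of slices: FS = Σ[c'·Δl_i + (W_i cosα_i − u_i·Δl_i)·tanφ'] / Σ W_i sinα_i, with Δl_i = b_i / cosα_i.
Slice 1: Δl = 1.2/cos(-6.0°) = 1.207 m; N'_1 = 8·cos(-6.0°) − 3·1.207 = 4.3; c'Δl = 6.40; W sinα = -0.8
Slice 2: Δl = 2.4/cos8.6° = 2.427 m; N'_2 = 48·cos8.6° − 3·2.427 = 40.2; c'Δl = 12.86; W sinα = 7.2
Slice 3: Δl = 1.3/cos24.2° = 1.425 m; N'_3 = 32·cos24.2° − 5·1.425 = 22.1; c'Δl = 7.55; W sinα = 13.1
Slice 4: Δl = 1.6/cos37.9° = 2.028 m; N'_4 = 21·cos37.9° − 6·2.028 = 4.4; c'Δl = 10.75; W sinα = 12.9
Σc'Δl = 37.6 kN/m; ΣN' = 71.0 kN/m; ΣW sinα = 32.4 kN/m
Resisting = 37.6 + 71.0·tan34.8° = 37.6 + 49.3 = 86.9 kN/m
FS = 86.9 / 32.4 = 2.685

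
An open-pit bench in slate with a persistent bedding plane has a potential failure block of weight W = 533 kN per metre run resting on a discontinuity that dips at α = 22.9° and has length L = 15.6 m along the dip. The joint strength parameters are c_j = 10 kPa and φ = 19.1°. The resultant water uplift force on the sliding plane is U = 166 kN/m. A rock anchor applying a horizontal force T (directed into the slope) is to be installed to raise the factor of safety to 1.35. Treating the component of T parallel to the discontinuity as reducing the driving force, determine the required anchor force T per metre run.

Resolving forces along and normal to the sliding plane, with the horizontal anchor force T adding T·sinα to the effective normal force and T·cosα acting up the plane against the driving force:
FS = [c_jL + (W cosα − U + T sinα) tanφ] / [W sinα − T cosα]
Without the anchor: N' = 325.0 kN/m, driving T_d = 207.4 kN/m, resisting R = 10·15.6 + 325.0·tan19.1° = 268.5 kN/m, FS = 1.29.
Setting FS = 1.35 and solving for T:
1.35·(207.4 − T cos22.9°) = 268.5 + T sin22.9°·tan19.1°
T·(sin22.9°·tan19.1° + 1.35·cos22.9°) = 1.35·207.4 − 268.5
T·(0.3891·0.3463 + 1.35·0.9212) = 280.0 − 268.5 = 11.5
T·1.3783 = 11.5
T = 8.3 kN/m

T = 8 kN/m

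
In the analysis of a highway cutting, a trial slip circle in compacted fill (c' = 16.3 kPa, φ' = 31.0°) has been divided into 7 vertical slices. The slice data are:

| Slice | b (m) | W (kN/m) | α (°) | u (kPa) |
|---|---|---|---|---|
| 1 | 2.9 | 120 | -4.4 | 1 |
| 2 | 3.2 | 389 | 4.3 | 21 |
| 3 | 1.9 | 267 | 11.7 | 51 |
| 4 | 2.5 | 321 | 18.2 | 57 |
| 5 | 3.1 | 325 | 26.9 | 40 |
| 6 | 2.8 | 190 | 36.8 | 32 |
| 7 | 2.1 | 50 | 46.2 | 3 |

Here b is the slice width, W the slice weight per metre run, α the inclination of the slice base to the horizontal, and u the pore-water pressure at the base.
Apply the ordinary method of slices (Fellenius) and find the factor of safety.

FS = 1.95

Ordinary method of slices: FS = Σ[c'·Δl_i + (W_i cosα_i − u_i·Δl_i)·tanφ'] / Σ W_i sinα_i, with Δl_i = b_i / cosα_i.
Slice 1: Δl = 2.9/cos(-4.4°) = 2.909 m; N'_1 = 120·cos(-4.4°) − 1·2.909 = 116.7; c'Δl = 47.41; W sinα = -9.2
Slice 2: Δl = 3.2/cos4.3° = 3.209 m; N'_2 = 389·cos4.3° − 21·3.209 = 320.5; c'Δl = 52.31; W sinα = 29.2
Slice 3: Δl = 1.9/cos11.7° = 1.940 m; N'_3 = 267·cos11.7° − 51·1.940 = 162.5; c'Δl = 31.63; W sinα = 54.1
Slice 4: Δl = 2.5/cos18.2° = 2.632 m; N'_4 = 321·cos18.2° − 57·2.632 = 154.9; c'Δl = 42.90; W sinα = 100.3
Slice 5: Δl = 3.1/cos26.9° = 3.476 m; N'_5 = 325·cos26.9° − 40·3.476 = 150.8; c'Δl = 56.66; W sinα = 147.0
Slice 6: Δl = 2.8/cos36.8° = 3.497 m; N'_6 = 190·cos36.8° − 32·3.497 = 40.2; c'Δl = 57.00; W sinα = 113.8
Slice 7: Δl = 2.1/cos46.2° = 3.034 m; N'_7 = 50·cos46.2° − 3·3.034 = 25.5; c'Δl = 49.46; W sinα = 36.1
Σc'Δl = 337.4 kN/m; ΣN' = 971.2 kN/m; ΣW sinα = 471.3 kN/m
Resisting = 337.4 + 971.2·tan31.0° = 337.4 + 583.6 = 920.9 kN/m
FS = 920.9 / 471.3 = 1.954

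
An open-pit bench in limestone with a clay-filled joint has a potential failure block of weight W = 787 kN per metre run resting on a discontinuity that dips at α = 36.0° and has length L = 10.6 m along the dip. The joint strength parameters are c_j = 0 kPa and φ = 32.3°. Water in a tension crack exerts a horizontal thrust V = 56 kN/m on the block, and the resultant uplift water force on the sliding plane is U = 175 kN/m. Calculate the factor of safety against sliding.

FS = 0.53

Resolving the block weight along and normal to the plane and applying the Mohr–Coulomb strength on the joint:
N' = W cosα − U − V sinα = 787·cos36.0° − 175 − 56·sin36.0° = 428.8 kN/m
Driving force T = W sinα + V cosα = 787·sin36.0° + 56·cos36.0° = 507.9 kN/m
Resisting force R = c_j·L + N'·tanφ = 0·10.6 + 428.8·tan32.3° = 0.0 + 271.1 = 271.1 kN/m
FS = R / T = 271.1 / 507.9 = 0.534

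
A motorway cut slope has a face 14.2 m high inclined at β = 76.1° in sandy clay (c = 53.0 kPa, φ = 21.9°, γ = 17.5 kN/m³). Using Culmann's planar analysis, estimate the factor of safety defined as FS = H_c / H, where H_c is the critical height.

FS = 1.85

H_c = (4c/γ) · sinβ cosφ / [1 − cos(β − φ)]
    = (4·53.0/17.5) · sin76.1°·cos21.9° / [1 − cos54.2°]
    = 12.114 · 0.9007 / 0.4150 = 26.29 m
FS = H_c / H = 26.29 / 14.2 = 1.851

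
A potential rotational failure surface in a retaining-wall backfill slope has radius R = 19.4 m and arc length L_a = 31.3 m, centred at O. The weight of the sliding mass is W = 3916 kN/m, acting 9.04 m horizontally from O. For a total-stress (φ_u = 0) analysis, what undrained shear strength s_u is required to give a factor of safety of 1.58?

s_u = 92.1 kPa

FS = s_u·L_a·R / (W·d), so s_u = FS·W·d / (L_a·R).
s_u = 1.58·3916·9.04 / (31.30·19.4) = 55933.0 / 607.22 = 92.11 kPa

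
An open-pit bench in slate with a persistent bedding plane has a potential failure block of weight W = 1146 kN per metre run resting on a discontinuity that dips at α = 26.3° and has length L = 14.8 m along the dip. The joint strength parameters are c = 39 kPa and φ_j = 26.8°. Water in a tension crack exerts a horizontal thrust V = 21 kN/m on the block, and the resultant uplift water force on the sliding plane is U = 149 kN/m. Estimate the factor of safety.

FS = 1.93

Resolving the block weight along and normal to the plane and applying the Mohr–Coulomb strength on the joint:
N' = W cosα − U − V sinα = 1146·cos26.3° − 149 − 21·sin26.3° = 869.1 kN/m
Driving force T = W sinα + V cosα = 1146·sin26.3° + 21·cos26.3° = 526.6 kN/m
Resisting force R = c·L + N'·tanφ_j = 39·14.8 + 869.1·tan26.8° = 577.2 + 439.0 = 1016.2 kN/m
FS = R / T = 1016.2 / 526.6 = 1.930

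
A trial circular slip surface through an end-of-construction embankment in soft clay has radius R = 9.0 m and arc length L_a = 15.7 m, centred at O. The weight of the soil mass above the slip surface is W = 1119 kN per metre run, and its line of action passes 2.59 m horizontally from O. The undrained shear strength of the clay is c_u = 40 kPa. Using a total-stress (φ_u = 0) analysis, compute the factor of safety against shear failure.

Taking moments about the centre O, the resisting moment is provided by the undrained shear strength acting along the arc:
M_R = c_u·L_a·R = 40·15.70·9.0 = 5652.0 kN·m/m
M_D = W·d = 1119·2.59 = 2898.2 kN·m/m
FS = M_R / M_D = 5652.0 / 2898.2 = 1.950

FS = 1.95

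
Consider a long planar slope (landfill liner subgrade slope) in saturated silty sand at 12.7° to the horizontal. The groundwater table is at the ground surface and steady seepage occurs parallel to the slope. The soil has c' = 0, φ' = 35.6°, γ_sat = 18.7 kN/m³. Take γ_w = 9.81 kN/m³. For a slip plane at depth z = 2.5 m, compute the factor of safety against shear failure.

With seepage parallel to the slope and the water table at the surface, the effective normal stress on the slip plane uses the buoyant unit weight γ' = γ_sat − γ_w while the driving shear stress uses γ_sat:
FS = [c' + γ' z cos²β tanφ'] / [γ_sat z sinβ cosβ]
(For c' = 0 this reduces to FS = (γ'/γ_sat)·tanφ'/tanβ.)
γ' = 18.7 − 9.81 = 8.89 kN/m³
Numerator = 0.0 + 8.89·2.5·cos²12.7°·tan35.6° = 0.0 + 8.89·2.5·0.9517·0.7159 = 15.142 kPa
Denominator = 18.7·2.5·sin12.7°·cos12.7° = 18.7·2.5·0.2198·0.9755 = 10.026 kPa
FS = 15.142 / 10.026 = 1.510

FS = 1.51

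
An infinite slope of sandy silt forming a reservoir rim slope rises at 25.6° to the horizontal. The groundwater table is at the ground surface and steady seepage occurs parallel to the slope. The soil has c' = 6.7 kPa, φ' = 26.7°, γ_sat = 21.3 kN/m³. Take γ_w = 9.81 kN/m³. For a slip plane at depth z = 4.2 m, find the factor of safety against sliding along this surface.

With seepage parallel to the slope and the water table at the surface, the effective normal stress on the slip plane uses the buoyant unit weight γ' = γ_sat − γ_w while the driving shear stress uses γ_sat:
FS = [c' + γ' z cos²β tanφ'] / [γ_sat z sinβ cosβ]
γ' = 21.3 − 9.81 = 11.49 kN/m³
Numerator = 6.7 + 11.49·4.2·cos²25.6°·tan26.7° = 6.7 + 11.49·4.2·0.8133·0.5029 = 26.440 kPa
Denominator = 21.3·4.2·sin25.6°·cos25.6° = 21.3·4.2·0.4321·0.9018 = 34.860 kPa
FS = 26.440 / 34.860 = 0.758

FS = 0.76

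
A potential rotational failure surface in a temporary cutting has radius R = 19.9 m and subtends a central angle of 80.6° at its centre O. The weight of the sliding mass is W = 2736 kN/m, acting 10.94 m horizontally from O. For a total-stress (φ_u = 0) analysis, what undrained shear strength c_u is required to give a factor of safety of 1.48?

FS = c_u·L_a·R / (W·d), so c_u = FS·W·d / (L_a·R).
Arc length L_a = R·θ = 19.9·(80.6°·π/180) = 19.9·1.4067 = 27.99 m
c_u = 1.48·2736·10.94 / (27.99·19.9) = 44299.1 / 557.08 = 79.52 kPa

c_u = 79.5 kPa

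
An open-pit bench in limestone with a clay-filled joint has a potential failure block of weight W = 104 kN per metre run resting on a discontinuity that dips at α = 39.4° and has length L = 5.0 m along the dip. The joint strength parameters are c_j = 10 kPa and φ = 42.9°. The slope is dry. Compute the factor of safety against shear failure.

Resolving the block weight along and normal to the plane and applying the Mohr–Coulomb strength on the joint:
N' = W cosα = 104·cos39.4° = 80.4 kN/m
Driving force T = W sinα = 104·sin39.4° = 66.0 kN/m
Resisting force R = c_j·L + N'·tanφ = 10·5.0 + 80.4·tan42.9° = 50.0 + 74.7 = 124.7 kN/m
FS = R / T = 124.7 / 66.0 = 1.889

FS = 1.89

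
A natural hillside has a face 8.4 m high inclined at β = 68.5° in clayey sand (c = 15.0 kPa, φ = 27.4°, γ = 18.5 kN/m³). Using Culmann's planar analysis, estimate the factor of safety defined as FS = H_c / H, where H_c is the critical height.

FS = 1.29

H_c = (4c/γ) · sinβ cosφ / [1 − cos(β − φ)]
    = (4·15.0/18.5) · sin68.5°·cos27.4° / [1 − cos41.1°]
    = 3.243 · 0.8260 / 0.2464 = 10.87 m
FS = H_c / H = 10.87 / 8.4 = 1.294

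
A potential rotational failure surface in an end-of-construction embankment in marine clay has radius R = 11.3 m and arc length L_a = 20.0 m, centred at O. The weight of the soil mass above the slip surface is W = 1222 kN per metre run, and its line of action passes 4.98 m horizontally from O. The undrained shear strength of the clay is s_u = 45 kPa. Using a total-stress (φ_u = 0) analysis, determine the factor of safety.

FS = 1.67

Taking moments about the centre O, the resisting moment is provided by the undrained shear strength acting along the arc:
M_R = s_u·L_a·R = 45·20.00·11.3 = 10170.0 kN·m/m
M_D = W·d = 1222·4.98 = 6085.6 kN·m/m
FS = M_R / M_D = 10170.0 / 6085.6 = 1.671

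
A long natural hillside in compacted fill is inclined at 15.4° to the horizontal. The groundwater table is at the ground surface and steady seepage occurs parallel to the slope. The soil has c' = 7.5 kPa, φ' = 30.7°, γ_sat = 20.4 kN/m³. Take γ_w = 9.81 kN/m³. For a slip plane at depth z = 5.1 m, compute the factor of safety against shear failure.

With seepage parallel to the slope and the water table at the surface, the effective normal stress on the slip plane uses the buoyant unit weight γ' = γ_sat − γ_w while the driving shear stress uses γ_sat:
FS = [c' + γ' z cos²β tanφ'] / [γ_sat z sinβ cosβ]
γ' = 20.4 − 9.81 = 10.59 kN/m³
Numerator = 7.5 + 10.59·5.1·cos²15.4°·tan30.7° = 7.5 + 10.59·5.1·0.9295·0.5938 = 37.307 kPa
Denominator = 20.4·5.1·sin15.4°·cos15.4° = 20.4·5.1·0.2656·0.9641 = 26.636 kPa
FS = 37.307 / 26.636 = 1.401

FS = 1.40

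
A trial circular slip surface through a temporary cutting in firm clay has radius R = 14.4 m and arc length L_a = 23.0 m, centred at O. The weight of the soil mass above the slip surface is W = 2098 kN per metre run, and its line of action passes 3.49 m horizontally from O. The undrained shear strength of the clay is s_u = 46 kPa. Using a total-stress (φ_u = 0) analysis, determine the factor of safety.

FS = 2.08

Taking moments about the centre O, the resisting moment is provided by the undrained shear strength acting along the arc:
M_R = s_u·L_a·R = 46·23.00·14.4 = 15235.2 kN·m/m
M_D = W·d = 2098·3.49 = 7322.0 kN·m/m
FS = M_R / M_D = 15235.2 / 7322.0 = 2.081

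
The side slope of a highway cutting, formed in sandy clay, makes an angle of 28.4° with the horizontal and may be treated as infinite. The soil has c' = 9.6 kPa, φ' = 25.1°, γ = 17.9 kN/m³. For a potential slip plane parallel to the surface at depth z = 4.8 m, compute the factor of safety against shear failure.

For an infinite slope with a slip plane parallel to the surface (no pore pressure): FS = [c' + γz cos²β tanφ'] / [γz sinβ cosβ].
γz = 17.9·4.8 = 85.92 kN/m²
Numerator = 9.6 + 85.92·cos²28.4°·tan25.1° = 9.6 + 85.92·0.7738·0.4684 = 40.743 kPa
Denominator = 85.92·sin28.4°·cos28.4° = 85.92·0.4756·0.8796 = 35.947 kPa
FS = 40.743 / 35.947 = 1.133

FS = 1.13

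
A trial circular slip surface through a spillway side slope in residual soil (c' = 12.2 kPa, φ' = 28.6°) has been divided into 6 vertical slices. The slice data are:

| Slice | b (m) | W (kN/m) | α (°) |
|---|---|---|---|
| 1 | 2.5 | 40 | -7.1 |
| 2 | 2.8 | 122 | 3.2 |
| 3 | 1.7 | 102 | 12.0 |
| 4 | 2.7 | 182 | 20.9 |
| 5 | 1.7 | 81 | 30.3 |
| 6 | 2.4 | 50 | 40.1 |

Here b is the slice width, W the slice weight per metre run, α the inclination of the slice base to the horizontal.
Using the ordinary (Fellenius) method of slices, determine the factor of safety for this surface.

Ordinary method of slices: FS = Σ[c'·Δl_i + (W_i cosα_i)·tanφ'] / Σ W_i sinα_i, with Δl_i = b_i / cosα_i.
Slice 1: Δl = 2.5/cos(-7.1°) = 2.519 m; N'_1 = 40·cos(-7.1°) = 39.7; c'Δl = 30.74; W sinα = -4.9
Slice 2: Δl = 2.8/cos3.2° = 2.804 m; N'_2 = 122·cos3.2° = 121.8; c'Δl = 34.21; W sinα = 6.8
Slice 3: Δl = 1.7/cos12.0° = 1.738 m; N'_3 = 102·cos12.0° = 99.8; c'Δl = 21.20; W sinα = 21.2
Slice 4: Δl = 2.7/cos20.9° = 2.890 m; N'_4 = 182·cos20.9° = 170.0; c'Δl = 35.26; W sinα = 64.9
Slice 5: Δl = 1.7/cos30.3° = 1.969 m; N'_5 = 81·cos30.3° = 69.9; c'Δl = 24.02; W sinα = 40.9
Slice 6: Δl = 2.4/cos40.1° = 3.138 m; N'_6 = 50·cos40.1° = 38.2; c'Δl = 38.28; W sinα = 32.2
Σc'Δl = 183.7 kN/m; ΣN' = 539.5 kN/m; ΣW sinα = 161.1 kN/m
Resisting = 183.7 + 539.5·tan28.6° = 183.7 + 294.1 = 477.8 kN/m
FS = 477.8 / 161.1 = 2.967

FS = 2.97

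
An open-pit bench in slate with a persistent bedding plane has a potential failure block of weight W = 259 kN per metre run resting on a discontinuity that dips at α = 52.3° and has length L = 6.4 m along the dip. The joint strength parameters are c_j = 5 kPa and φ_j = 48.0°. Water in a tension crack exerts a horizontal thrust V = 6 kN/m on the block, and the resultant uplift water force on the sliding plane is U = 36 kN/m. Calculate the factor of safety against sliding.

FS = 0.78

Resolving the block weight along and normal to the plane and applying the Mohr–Coulomb strength on the joint:
N' = W cosα − U − V sinα = 259·cos52.3° − 36 − 6·sin52.3° = 117.6 kN/m
Driving force T = W sinα + V cosα = 259·sin52.3° + 6·cos52.3° = 208.6 kN/m
Resisting force R = c_j·L + N'·tanφ_j = 5·6.4 + 117.6·tan48.0° = 32.0 + 130.7 = 162.7 kN/m
FS = R / T = 162.7 / 208.6 = 0.780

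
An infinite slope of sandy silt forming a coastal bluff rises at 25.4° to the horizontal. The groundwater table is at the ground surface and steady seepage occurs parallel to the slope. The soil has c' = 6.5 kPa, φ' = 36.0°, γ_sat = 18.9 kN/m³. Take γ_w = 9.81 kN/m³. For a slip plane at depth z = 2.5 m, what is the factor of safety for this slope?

With seepage parallel to the slope and the water table at the surface, the effective normal stress on the slip plane uses the buoyant unit weight γ' = γ_sat − γ_w while the driving shear stress uses γ_sat:
FS = [c' + γ' z cos²β tanφ'] / [γ_sat z sinβ cosβ]
γ' = 18.9 − 9.81 = 9.09 kN/m³
Numerator = 6.5 + 9.09·2.5·cos²25.4°·tan36.0° = 6.5 + 9.09·2.5·0.8160·0.7265 = 19.973 kPa
Denominator = 18.9·2.5·sin25.4°·cos25.4° = 18.9·2.5·0.4289·0.9033 = 18.308 kPa
FS = 19.973 / 18.308 = 1.091

FS = 1.09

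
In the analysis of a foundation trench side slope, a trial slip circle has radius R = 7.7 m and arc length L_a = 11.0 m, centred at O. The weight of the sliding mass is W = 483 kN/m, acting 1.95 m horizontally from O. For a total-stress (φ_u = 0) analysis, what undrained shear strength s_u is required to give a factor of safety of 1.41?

FS = s_u·L_a·R / (W·d), so s_u = FS·W·d / (L_a·R).
s_u = 1.41·483·1.95 / (11.00·7.7) = 1328.0 / 84.70 = 15.68 kPa

s_u = 15.7 kPa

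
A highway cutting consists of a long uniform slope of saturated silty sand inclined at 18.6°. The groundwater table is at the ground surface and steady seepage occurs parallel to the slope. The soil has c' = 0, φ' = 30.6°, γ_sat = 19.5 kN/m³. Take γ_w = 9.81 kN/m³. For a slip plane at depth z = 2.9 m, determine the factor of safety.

With seepage parallel to the slope and the water table at the surface, the effective normal stress on the slip plane uses the buoyant unit weight γ' = γ_sat − γ_w while the driving shear stress uses γ_sat:
FS = [c' + γ' z cos²β tanφ'] / [γ_sat z sinβ cosβ]
(For c' = 0 this reduces to FS = (γ'/γ_sat)·tanφ'/tanβ.)
γ' = 19.5 − 9.81 = 9.69 kN/m³
Numerator = 0.0 + 9.69·2.9·cos²18.6°·tan30.6° = 0.0 + 9.69·2.9·0.8983·0.5914 = 14.928 kPa
Denominator = 19.5·2.9·sin18.6°·cos18.6° = 19.5·2.9·0.3190·0.9478 = 17.095 kPa
FS = 14.928 / 17.095 = 0.873

FS = 0.87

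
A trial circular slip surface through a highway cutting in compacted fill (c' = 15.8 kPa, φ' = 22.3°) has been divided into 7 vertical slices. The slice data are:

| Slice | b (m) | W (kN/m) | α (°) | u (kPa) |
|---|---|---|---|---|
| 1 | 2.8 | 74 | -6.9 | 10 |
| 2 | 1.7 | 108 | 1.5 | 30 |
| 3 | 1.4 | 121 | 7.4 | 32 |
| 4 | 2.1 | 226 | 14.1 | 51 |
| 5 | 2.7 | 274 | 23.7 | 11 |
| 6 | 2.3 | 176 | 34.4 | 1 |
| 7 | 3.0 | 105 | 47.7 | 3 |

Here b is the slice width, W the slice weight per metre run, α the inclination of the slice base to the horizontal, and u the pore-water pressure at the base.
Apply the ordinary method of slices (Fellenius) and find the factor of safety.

FS = 1.64

Ordinary method of slices: FS = Σ[c'·Δl_i + (W_i cosα_i − u_i·Δl_i)·tanφ'] / Σ W_i sinα_i, with Δl_i = b_i / cosα_i.
Slice 1: Δl = 2.8/cos(-6.9°) = 2.820 m; N'_1 = 74·cos(-6.9°) − 10·2.820 = 45.3; c'Δl = 44.56; W sinα = -8.9
Slice 2: Δl = 1.7/cos1.5° = 1.701 m; N'_2 = 108·cos1.5° − 30·1.701 = 56.9; c'Δl = 26.87; W sinα = 2.8
Slice 3: Δl = 1.4/cos7.4° = 1.412 m; N'_3 = 121·cos7.4° − 32·1.412 = 74.8; c'Δl = 22.31; W sinα = 15.6
Slice 4: Δl = 2.1/cos14.1° = 2.165 m; N'_4 = 226·cos14.1° − 51·2.165 = 108.8; c'Δl = 34.21; W sinα = 55.1
Slice 5: Δl = 2.7/cos23.7° = 2.949 m; N'_5 = 274·cos23.7° − 11·2.949 = 218.5; c'Δl = 46.59; W sinα = 110.1
Slice 6: Δl = 2.3/cos34.4° = 2.787 m; N'_6 = 176·cos34.4° − 1·2.787 = 142.4; c'Δl = 44.04; W sinα = 99.4
Slice 7: Δl = 3.0/cos47.7° = 4.458 m; N'_7 = 105·cos47.7° − 3·4.458 = 57.3; c'Δl = 70.43; W sinα = 77.7
Σc'Δl = 289.0 kN/m; ΣN' = 704.0 kN/m; ΣW sinα = 351.8 kN/m
Resisting = 289.0 + 704.0·tan22.3° = 289.0 + 288.7 = 577.7 kN/m
FS = 577.7 / 351.8 = 1.642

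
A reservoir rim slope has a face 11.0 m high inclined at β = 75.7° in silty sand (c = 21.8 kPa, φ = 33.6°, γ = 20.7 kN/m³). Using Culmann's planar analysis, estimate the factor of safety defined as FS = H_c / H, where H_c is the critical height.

H_c = (4c/γ) · sinβ cosφ / [1 − cos(β − φ)]
    = (4·21.8/20.7) · sin75.7°·cos33.6° / [1 − cos42.1°]
    = 4.213 · 0.8071 / 0.2580 = 13.18 m
FS = H_c / H = 13.18 / 11.0 = 1.198

FS = 1.20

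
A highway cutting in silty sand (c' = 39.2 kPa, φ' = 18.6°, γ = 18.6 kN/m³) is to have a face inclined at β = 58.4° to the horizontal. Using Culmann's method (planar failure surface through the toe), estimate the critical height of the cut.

H_c = 29.37 m

Culmann's analysis gives the critical failure plane at α_cr = (β + φ')/2 = (58.4 + 18.6)/2 = 38.5°, and the critical height
H_c = (4c'/γ) · sinβ cosφ' / [1 − cos(β − φ')]
    = (4·39.2/18.6) · sin58.4°·cos18.6° / [1 − cos(39.8°)]
    = 8.430 · 0.8517·0.9478 / [1 − 0.7683]
    = 8.430 · 0.8072 / 0.2317
    = 29.37 m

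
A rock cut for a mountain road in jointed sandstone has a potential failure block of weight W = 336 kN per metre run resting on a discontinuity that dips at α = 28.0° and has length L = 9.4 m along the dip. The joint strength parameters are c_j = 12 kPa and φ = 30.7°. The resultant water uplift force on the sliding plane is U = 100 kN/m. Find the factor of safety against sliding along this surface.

FS = 1.46

Resolving the block weight along and normal to the plane and applying the Mohr–Coulomb strength on the joint:
N' = W cosα − U = 336·cos28.0° − 100 = 196.7 kN/m
Driving force T = W sinα = 336·sin28.0° = 157.7 kN/m
Resisting force R = c_j·L + N'·tanφ = 12·9.4 + 196.7·tan30.7° = 112.8 + 116.8 = 229.6 kN/m
FS = R / T = 229.6 / 157.7 = 1.455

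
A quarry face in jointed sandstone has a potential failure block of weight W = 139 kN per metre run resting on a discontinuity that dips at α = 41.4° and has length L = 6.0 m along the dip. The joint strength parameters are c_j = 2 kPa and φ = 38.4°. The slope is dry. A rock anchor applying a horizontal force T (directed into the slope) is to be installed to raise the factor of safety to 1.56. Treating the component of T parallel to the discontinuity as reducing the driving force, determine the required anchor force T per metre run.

Resolving forces along and normal to the sliding plane, with the horizontal anchor force T adding T·sinα to the effective normal force and T·cosα acting up the plane against the driving force:
FS = [c_jL + (W cosα + T sinα) tanφ] / [W sinα − T cosα]
Without the anchor: N' = 104.3 kN/m, driving T_d = 91.9 kN/m, resisting R = 2·6.0 + 104.3·tan38.4° = 94.6 kN/m, FS = 1.03.
Setting FS = 1.56 and solving for T:
1.56·(91.9 − T cos41.4°) = 94.6 + T sin41.4°·tan38.4°
T·(sin41.4°·tan38.4° + 1.56·cos41.4°) = 1.56·91.9 − 94.6
T·(0.6613·0.7926 + 1.56·0.7501) = 143.4 − 94.6 = 48.8
T·1.6943 = 48.8
T = 28.8 kN/m

T = 29 kN/m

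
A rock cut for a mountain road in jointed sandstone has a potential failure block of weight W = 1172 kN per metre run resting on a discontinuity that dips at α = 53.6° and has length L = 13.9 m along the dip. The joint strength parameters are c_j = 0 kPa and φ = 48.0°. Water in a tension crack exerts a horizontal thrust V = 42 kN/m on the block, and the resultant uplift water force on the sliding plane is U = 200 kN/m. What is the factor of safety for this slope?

FS = 0.53

Resolving the block weight along and normal to the plane and applying the Mohr–Coulomb strength on the joint:
N' = W cosα − U − V sinα = 1172·cos53.6° − 200 − 42·sin53.6° = 461.7 kN/m
Driving force T = W sinα + V cosα = 1172·sin53.6° + 42·cos53.6° = 968.3 kN/m
Resisting force R = c_j·L + N'·tanφ = 0·13.9 + 461.7·tan48.0° = 0.0 + 512.7 = 512.7 kN/m
FS = R / T = 512.7 / 968.3 = 0.530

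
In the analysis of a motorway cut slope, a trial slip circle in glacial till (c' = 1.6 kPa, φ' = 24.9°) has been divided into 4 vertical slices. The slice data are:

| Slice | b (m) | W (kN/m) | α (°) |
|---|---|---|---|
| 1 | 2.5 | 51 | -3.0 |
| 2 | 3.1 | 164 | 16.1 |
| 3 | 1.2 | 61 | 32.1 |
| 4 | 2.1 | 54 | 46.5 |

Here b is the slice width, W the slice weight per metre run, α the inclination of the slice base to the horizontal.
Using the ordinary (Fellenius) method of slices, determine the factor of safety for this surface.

FS = 1.35

Ordinary method of slices: FS = Σ[c'·Δl_i + (W_i cosα_i)·tanφ'] / Σ W_i sinα_i, with Δl_i = b_i / cosα_i.
Slice 1: Δl = 2.5/cos(-3.0°) = 2.503 m; N'_1 = 51·cos(-3.0°) = 50.9; c'Δl = 4.01; W sinα = -2.7
Slice 2: Δl = 3.1/cos16.1° = 3.227 m; N'_2 = 164·cos16.1° = 157.6; c'Δl = 5.16; W sinα = 45.5
Slice 3: Δl = 1.2/cos32.1° = 1.417 m; N'_3 = 61·cos32.1° = 51.7; c'Δl = 2.27; W sinα = 32.4
Slice 4: Δl = 2.1/cos46.5° = 3.051 m; N'_4 = 54·cos46.5° = 37.2; c'Δl = 4.88; W sinα = 39.2
Σc'Δl = 16.3 kN/m; ΣN' = 297.3 kN/m; ΣW sinα = 114.4 kN/m
Resisting = 16.3 + 297.3·tan24.9° = 16.3 + 138.0 = 154.3 kN/m
FS = 154.3 / 114.4 = 1.349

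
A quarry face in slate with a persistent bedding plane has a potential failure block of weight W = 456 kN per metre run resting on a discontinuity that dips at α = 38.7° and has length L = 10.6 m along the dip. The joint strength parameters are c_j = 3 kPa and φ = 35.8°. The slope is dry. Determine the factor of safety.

FS = 1.01

Resolving the block weight along and normal to the plane and applying the Mohr–Coulomb strength on the joint:
N' = W cosα = 456·cos38.7° = 355.9 kN/m
Driving force T = W sinα = 456·sin38.7° = 285.1 kN/m
Resisting force R = c_j·L + N'·tanφ = 3·10.6 + 355.9·tan35.8° = 31.8 + 256.7 = 288.5 kN/m
FS = R / T = 288.5 / 285.1 = 1.012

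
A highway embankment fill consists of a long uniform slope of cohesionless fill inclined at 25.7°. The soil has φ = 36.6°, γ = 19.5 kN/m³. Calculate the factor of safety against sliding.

For a dry cohesionless infinite slope the factor of safety is FS = tanφ / tanβ.
FS = tan36.6° / tan25.7° = 0.7427 / 0.4813 = 1.543

FS = 1.54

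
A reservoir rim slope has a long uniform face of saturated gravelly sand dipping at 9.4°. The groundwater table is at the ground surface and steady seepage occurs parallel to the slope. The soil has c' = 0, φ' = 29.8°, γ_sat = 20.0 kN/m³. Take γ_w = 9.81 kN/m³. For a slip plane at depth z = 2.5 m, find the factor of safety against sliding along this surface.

With seepage parallel to the slope and the water table at the surface, the effective normal stress on the slip plane uses the buoyant unit weight γ' = γ_sat − γ_w while the driving shear stress uses γ_sat:
FS = [c' + γ' z cos²β tanφ'] / [γ_sat z sinβ cosβ]
(For c' = 0 this reduces to FS = (γ'/γ_sat)·tanφ'/tanβ.)
γ' = 20.0 − 9.81 = 10.19 kN/m³
Numerator = 0.0 + 10.19·2.5·cos²9.4°·tan29.8° = 0.0 + 10.19·2.5·0.9733·0.5727 = 14.200 kPa
Denominator = 20.0·2.5·sin9.4°·cos9.4° = 20.0·2.5·0.1633·0.9866 = 8.057 kPa
FS = 14.200 / 8.057 = 1.763

FS = 1.76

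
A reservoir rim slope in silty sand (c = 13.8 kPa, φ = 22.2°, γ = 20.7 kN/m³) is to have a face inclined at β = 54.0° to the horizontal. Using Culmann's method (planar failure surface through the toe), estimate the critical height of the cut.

H_c = 13.31 m

Culmann's analysis gives the critical failure plane at α_cr = (β + φ)/2 = (54.0 + 22.2)/2 = 38.1°, and the critical height
H_c = (4c/γ) · sinβ cosφ / [1 − cos(β − φ)]
    = (4·13.8/20.7) · sin54.0°·cos22.2° / [1 − cos(31.8°)]
    = 2.667 · 0.8090·0.9259 / [1 − 0.8499]
    = 2.667 · 0.7490 / 0.1501
    = 13.31 m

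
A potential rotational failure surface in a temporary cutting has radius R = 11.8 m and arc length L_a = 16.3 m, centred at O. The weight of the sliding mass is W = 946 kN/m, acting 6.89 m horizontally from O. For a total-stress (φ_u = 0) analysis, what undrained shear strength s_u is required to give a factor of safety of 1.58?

s_u = 53.5 kPa

FS = s_u·L_a·R / (W·d), so s_u = FS·W·d / (L_a·R).
s_u = 1.58·946·6.89 / (16.30·11.8) = 10298.3 / 192.34 = 53.54 kPa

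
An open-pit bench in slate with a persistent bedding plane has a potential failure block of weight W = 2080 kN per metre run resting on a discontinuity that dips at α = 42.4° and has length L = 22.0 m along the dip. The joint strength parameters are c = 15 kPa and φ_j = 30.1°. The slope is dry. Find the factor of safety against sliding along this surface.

FS = 0.87

Resolving the block weight along and normal to the plane and applying the Mohr–Coulomb strength on the joint:
N' = W cosα = 2080·cos42.4° = 1536.0 kN/m
Driving force T = W sinα = 2080·sin42.4° = 1402.5 kN/m
Resisting force R = c·L + N'·tanφ_j = 15·22.0 + 1536.0·tan30.1° = 330.0 + 890.4 = 1220.4 kN/m
FS = R / T = 1220.4 / 1402.5 = 0.870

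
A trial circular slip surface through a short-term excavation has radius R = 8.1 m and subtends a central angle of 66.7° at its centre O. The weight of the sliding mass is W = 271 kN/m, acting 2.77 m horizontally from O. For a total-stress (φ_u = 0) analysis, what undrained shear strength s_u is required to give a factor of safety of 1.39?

s_u = 13.7 kPa

FS = s_u·L_a·R / (W·d), so s_u = FS·W·d / (L_a·R).
Arc length L_a = R·θ = 8.1·(66.7°·π/180) = 8.1·1.1641 = 9.43 m
s_u = 1.39·271·2.77 / (9.43·8.1) = 1043.4 / 76.38 = 13.66 kPa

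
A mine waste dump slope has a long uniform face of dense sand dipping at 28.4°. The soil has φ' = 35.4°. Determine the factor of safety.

For a dry cohesionless infinite slope the factor of safety is FS = tanφ' / tanβ.
FS = tan35.4° / tan28.4° = 0.7107 / 0.5407 = 1.314

FS = 1.31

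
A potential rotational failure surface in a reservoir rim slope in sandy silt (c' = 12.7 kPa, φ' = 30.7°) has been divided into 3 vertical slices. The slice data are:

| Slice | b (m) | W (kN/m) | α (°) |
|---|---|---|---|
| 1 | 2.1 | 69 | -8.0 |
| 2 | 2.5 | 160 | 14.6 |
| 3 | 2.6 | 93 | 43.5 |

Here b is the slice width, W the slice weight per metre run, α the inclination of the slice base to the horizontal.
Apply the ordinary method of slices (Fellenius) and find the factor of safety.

Ordinary method of slices: FS = Σ[c'·Δl_i + (W_i cosα_i)·tanφ'] / Σ W_i sinα_i, with Δl_i = b_i / cosα_i.
Slice 1: Δl = 2.1/cos(-8.0°) = 2.121 m; N'_1 = 69·cos(-8.0°) = 68.3; c'Δl = 26.93; W sinα = -9.6
Slice 2: Δl = 2.5/cos14.6° = 2.583 m; N'_2 = 160·cos14.6° = 154.8; c'Δl = 32.81; W sinα = 40.3
Slice 3: Δl = 2.6/cos43.5° = 3.584 m; N'_3 = 93·cos43.5° = 67.5; c'Δl = 45.52; W sinα = 64.0
Σc'Δl = 105.3 kN/m; ΣN' = 290.6 kN/m; ΣW sinα = 94.7 kN/m
Resisting = 105.3 + 290.6·tan30.7° = 105.3 + 172.6 = 277.8 kN/m
FS = 277.8 / 94.7 = 2.932

FS = 2.93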